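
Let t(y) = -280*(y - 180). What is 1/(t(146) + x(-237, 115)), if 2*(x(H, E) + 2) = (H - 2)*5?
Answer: 2/17841 ≈ 0.00011210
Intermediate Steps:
t(y) = 50400 - 280*y (t(y) = -280*(-180 + y) = 50400 - 280*y)
x(H, E) = -7 + 5*H/2 (x(H, E) = -2 + ((H - 2)*5)/2 = -2 + ((-2 + H)*5)/2 = -2 + (-10 + 5*H)/2 = -2 + (-5 + 5*H/2) = -7 + 5*H/2)
1/(t(146) + x(-237, 115)) = 1/((50400 - 280*146) + (-7 + (5/2)*(-237))) = 1/((50400 - 40880) + (-7 - 1185/2)) = 1/(9520 - 1199/2) = 1/(17841/2) = 2/17841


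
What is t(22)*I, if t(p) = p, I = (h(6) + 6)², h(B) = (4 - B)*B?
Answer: 792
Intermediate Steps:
h(B) = B*(4 - B)
I = 36 (I = (6*(4 - 1*6) + 6)² = (6*(4 - 6) + 6)² = (6*(-2) + 6)² = (-12 + 6)² = (-6)² = 36)
t(22)*I = 22*36 = 792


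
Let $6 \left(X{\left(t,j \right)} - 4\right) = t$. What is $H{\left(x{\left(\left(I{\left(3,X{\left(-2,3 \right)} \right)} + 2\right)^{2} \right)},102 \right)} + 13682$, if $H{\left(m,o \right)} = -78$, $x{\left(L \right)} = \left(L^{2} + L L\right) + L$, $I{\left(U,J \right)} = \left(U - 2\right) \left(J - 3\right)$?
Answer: $13604$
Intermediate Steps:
$X{\left(t,j \right)} = 4 + \frac{t}{6}$
$I{\left(U,J \right)} = \left(-3 + J\right) \left(-2 + U\right)$ ($I{\left(U,J \right)} = \left(-2 + U\right) \left(-3 + J\right) = \left(-3 + J\right) \left(-2 + U\right)$)
$x{\left(L \right)} = L + 2 L^{2}$ ($x{\left(L \right)} = \left(L^{2} + L^{2}\right) + L = 2 L^{2} + L = L + 2 L^{2}$)
$H{\left(x{\left(\left(I{\left(3,X{\left(-2,3 \right)} \right)} + 2\right)^{2} \right)},102 \right)} + 13682 = -78 + 13682 = 13604$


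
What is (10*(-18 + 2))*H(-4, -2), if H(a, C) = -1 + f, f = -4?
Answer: 800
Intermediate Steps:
H(a, C) = -5 (H(a, C) = -1 - 4 = -5)
(10*(-18 + 2))*H(-4, -2) = (10*(-18 + 2))*(-5) = (10*(-16))*(-5) = -160*(-5) = 800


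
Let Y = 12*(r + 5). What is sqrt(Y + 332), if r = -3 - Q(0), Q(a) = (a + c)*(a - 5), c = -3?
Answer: 4*sqrt(11) ≈ 13.266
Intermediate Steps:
Q(a) = (-5 + a)*(-3 + a) (Q(a) = (a - 3)*(a - 5) = (-3 + a)*(-5 + a) = (-5 + a)*(-3 + a))
r = -18 (r = -3 - (15 + 0**2 - 8*0) = -3 - (15 + 0 + 0) = -3 - 1*15 = -3 - 15 = -18)
Y = -156 (Y = 12*(-18 + 5) = 12*(-13) = -156)
sqrt(Y + 332) = sqrt(-156 + 332) = sqrt(176) = 4*sqrt(11)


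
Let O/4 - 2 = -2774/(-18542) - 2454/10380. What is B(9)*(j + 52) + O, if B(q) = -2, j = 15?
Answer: -13879876/109855 ≈ -126.35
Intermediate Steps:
O = 840694/109855 (O = 8 + 4*(-2774/(-18542) - 2454/10380) = 8 + 4*(-2774*(-1/18542) - 2454*1/10380) = 8 + 4*(19/127 - 409/1730) = 8 + 4*(-19073/219710) = 8 - 38146/109855 = 840694/109855 ≈ 7.6528)
B(9)*(j + 52) + O = -2*(15 + 52) + 840694/109855 = -2*67 + 840694/109855 = -134 + 840694/109855 = -13879876/109855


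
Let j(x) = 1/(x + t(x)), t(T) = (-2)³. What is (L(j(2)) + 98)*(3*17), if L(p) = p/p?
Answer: 5049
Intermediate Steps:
t(T) = -8
j(x) = 1/(-8 + x) (j(x) = 1/(x - 8) = 1/(-8 + x))
L(p) = 1
(L(j(2)) + 98)*(3*17) = (1 + 98)*(3*17) = 99*51 = 5049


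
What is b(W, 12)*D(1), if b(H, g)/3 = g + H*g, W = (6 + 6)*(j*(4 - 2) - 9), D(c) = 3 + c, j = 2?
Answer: -8496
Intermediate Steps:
W = -60 (W = (6 + 6)*(2*(4 - 2) - 9) = 12*(2*2 - 9) = 12*(4 - 9) = 12*(-5) = -60)
b(H, g) = 3*g + 3*H*g (b(H, g) = 3*(g + H*g) = 3*g + 3*H*g)
b(W, 12)*D(1) = (3*12*(1 - 60))*(3 + 1) = (3*12*(-59))*4 = -2124*4 = -8496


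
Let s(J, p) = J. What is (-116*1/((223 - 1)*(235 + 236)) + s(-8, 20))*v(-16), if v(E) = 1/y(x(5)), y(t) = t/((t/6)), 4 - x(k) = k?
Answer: -209153/156843 ≈ -1.3335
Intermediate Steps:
x(k) = 4 - k
y(t) = 6 (y(t) = t/((t*(⅙))) = t/((t/6)) = t*(6/t) = 6)
v(E) = ⅙ (v(E) = 1/6 = ⅙)
(-116*1/((223 - 1)*(235 + 236)) + s(-8, 20))*v(-16) = (-116*1/((223 - 1)*(235 + 236)) - 8)*(⅙) = (-116/(471*222) - 8)*(⅙) = (-116/104562 - 8)*(⅙) = (-116*1/104562 - 8)*(⅙) = (-58/52281 - 8)*(⅙) = -418306/52281*⅙ = -209153/156843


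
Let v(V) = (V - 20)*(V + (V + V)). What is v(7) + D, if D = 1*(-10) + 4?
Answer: -279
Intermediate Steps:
v(V) = 3*V*(-20 + V) (v(V) = (-20 + V)*(V + 2*V) = (-20 + V)*(3*V) = 3*V*(-20 + V))
D = -6 (D = -10 + 4 = -6)
v(7) + D = 3*7*(-20 + 7) - 6 = 3*7*(-13) - 6 = -273 - 6 = -279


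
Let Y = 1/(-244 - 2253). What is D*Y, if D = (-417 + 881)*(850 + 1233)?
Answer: -966512/2497 ≈ -387.07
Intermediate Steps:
Y = -1/2497 (Y = 1/(-2497) = -1/2497 ≈ -0.00040048)
D = 966512 (D = 464*2083 = 966512)
D*Y = 966512*(-1/2497) = -966512/2497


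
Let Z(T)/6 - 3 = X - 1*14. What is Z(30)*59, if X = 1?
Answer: -3540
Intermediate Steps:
Z(T) = -60 (Z(T) = 18 + 6*(1 - 1*14) = 18 + 6*(1 - 14) = 18 + 6*(-13) = 18 - 78 = -60)
Z(30)*59 = -60*59 = -3540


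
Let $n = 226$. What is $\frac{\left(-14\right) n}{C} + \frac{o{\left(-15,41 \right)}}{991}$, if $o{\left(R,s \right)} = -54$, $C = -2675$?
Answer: $\frac{2991074}{2650925} \approx 1.1283$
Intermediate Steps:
$\frac{\left(-14\right) n}{C} + \frac{o{\left(-15,41 \right)}}{991} = \frac{\left(-14\right) 226}{-2675} - \frac{54}{991} = \left(-3164\right) \left(- \frac{1}{2675}\right) - \frac{54}{991} = \frac{3164}{2675} - \frac{54}{991} = \frac{2991074}{2650925}$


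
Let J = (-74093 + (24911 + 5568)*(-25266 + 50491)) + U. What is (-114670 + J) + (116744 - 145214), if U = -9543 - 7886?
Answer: 768598113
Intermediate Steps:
U = -17429
J = 768741253 (J = (-74093 + (24911 + 5568)*(-25266 + 50491)) - 17429 = (-74093 + 30479*25225) - 17429 = (-74093 + 768832775) - 17429 = 768758682 - 17429 = 768741253)
(-114670 + J) + (116744 - 145214) = (-114670 + 768741253) + (116744 - 145214) = 768626583 - 28470 = 768598113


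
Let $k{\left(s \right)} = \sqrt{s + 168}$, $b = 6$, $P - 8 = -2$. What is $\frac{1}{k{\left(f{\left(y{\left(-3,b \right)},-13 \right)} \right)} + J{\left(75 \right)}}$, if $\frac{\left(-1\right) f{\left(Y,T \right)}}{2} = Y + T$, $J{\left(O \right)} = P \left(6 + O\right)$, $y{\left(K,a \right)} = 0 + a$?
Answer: $\frac{243}{118007} - \frac{\sqrt{182}}{236014} \approx 0.002002$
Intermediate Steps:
$P = 6$ ($P = 8 - 2 = 6$)
$y{\left(K,a \right)} = a$
$J{\left(O \right)} = 36 + 6 O$ ($J{\left(O \right)} = 6 \left(6 + O\right) = 36 + 6 O$)
$f{\left(Y,T \right)} = - 2 T - 2 Y$ ($f{\left(Y,T \right)} = - 2 \left(Y + T\right) = - 2 \left(T + Y\right) = - 2 T - 2 Y$)
$k{\left(s \right)} = \sqrt{168 + s}$
$\frac{1}{k{\left(f{\left(y{\left(-3,b \right)},-13 \right)} \right)} + J{\left(75 \right)}} = \frac{1}{\sqrt{168 - -14} + \left(36 + 6 \cdot 75\right)} = \frac{1}{\sqrt{168 + \left(26 - 12\right)} + \left(36 + 450\right)} = \frac{1}{\sqrt{168 + 14} + 486} = \frac{1}{\sqrt{182} + 486} = \frac{1}{486 + \sqrt{182}}$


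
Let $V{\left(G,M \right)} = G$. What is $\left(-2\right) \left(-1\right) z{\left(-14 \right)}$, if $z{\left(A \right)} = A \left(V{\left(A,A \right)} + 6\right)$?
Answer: $224$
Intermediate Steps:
$z{\left(A \right)} = A \left(6 + A\right)$ ($z{\left(A \right)} = A \left(A + 6\right) = A \left(6 + A\right)$)
$\left(-2\right) \left(-1\right) z{\left(-14 \right)} = \left(-2\right) \left(-1\right) \left(- 14 \left(6 - 14\right)\right) = 2 \left(\left(-14\right) \left(-8\right)\right) = 2 \cdot 112 = 224$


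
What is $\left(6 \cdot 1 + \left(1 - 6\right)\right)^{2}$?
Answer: $1$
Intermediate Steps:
$\left(6 \cdot 1 + \left(1 - 6\right)\right)^{2} = \left(6 + \left(1 - 6\right)\right)^{2} = \left(6 - 5\right)^{2} = 1^{2} = 1$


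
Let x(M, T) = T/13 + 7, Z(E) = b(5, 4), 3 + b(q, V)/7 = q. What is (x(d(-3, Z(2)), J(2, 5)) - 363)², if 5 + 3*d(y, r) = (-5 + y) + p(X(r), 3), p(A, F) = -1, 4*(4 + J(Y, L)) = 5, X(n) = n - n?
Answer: 343101529/2704 ≈ 1.2689e+5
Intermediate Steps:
b(q, V) = -21 + 7*q
X(n) = 0
Z(E) = 14 (Z(E) = -21 + 7*5 = -21 + 35 = 14)
J(Y, L) = -11/4 (J(Y, L) = -4 + (¼)*5 = -4 + 5/4 = -11/4)
d(y, r) = -11/3 + y/3 (d(y, r) = -5/3 + ((-5 + y) - 1)/3 = -5/3 + (-6 + y)/3 = -5/3 + (-2 + y/3) = -11/3 + y/3)
x(M, T) = 7 + T/13 (x(M, T) = T*(1/13) + 7 = T/13 + 7 = 7 + T/13)
(x(d(-3, Z(2)), J(2, 5)) - 363)² = ((7 + (1/13)*(-11/4)) - 363)² = ((7 - 11/52) - 363)² = (353/52 - 363)² = (-18523/52)² = 343101529/2704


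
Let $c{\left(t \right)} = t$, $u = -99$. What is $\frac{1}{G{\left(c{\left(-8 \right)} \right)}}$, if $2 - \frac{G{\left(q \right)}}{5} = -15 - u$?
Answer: $- \frac{1}{410} \approx -0.002439$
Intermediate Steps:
$G{\left(q \right)} = -410$ ($G{\left(q \right)} = 10 - 5 \left(-15 - -99\right) = 10 - 5 \left(-15 + 99\right) = 10 - 420 = -410$)
$\frac{1}{G{\left(c{\left(-8 \right)} \right)}} = \frac{1}{-410} = - \frac{1}{410}$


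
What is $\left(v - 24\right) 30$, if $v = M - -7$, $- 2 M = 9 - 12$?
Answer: $-465$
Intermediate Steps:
$M = \frac{3}{2}$ ($M = - \frac{9 - 12}{2} = \left(- \frac{1}{2}\right) \left(-3\right) = \frac{3}{2} \approx 1.5$)
$v = \frac{17}{2}$ ($v = \frac{3}{2} - -7 = \frac{3}{2} + 7 = \frac{17}{2} \approx 8.5$)
$\left(v - 24\right) 30 = \left(\frac{17}{2} - 24\right) 30 = \left(- \frac{31}{2}\right) 30 = -465$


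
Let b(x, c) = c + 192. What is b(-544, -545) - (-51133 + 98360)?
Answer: -47580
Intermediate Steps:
b(x, c) = 192 + c
b(-544, -545) - (-51133 + 98360) = (192 - 545) - (-51133 + 98360) = -353 - 1*47227 = -353 - 47227 = -47580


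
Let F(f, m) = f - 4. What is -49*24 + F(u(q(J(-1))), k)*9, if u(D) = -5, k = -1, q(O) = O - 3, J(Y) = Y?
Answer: -1257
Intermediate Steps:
q(O) = -3 + O
F(f, m) = -4 + f
-49*24 + F(u(q(J(-1))), k)*9 = -49*24 + (-4 - 5)*9 = -1176 - 9*9 = -1176 - 81 = -1257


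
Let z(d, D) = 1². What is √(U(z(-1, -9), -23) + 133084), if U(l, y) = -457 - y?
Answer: 5*√5306 ≈ 364.21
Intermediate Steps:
z(d, D) = 1
√(U(z(-1, -9), -23) + 133084) = √((-457 - 1*(-23)) + 133084) = √((-457 + 23) + 133084) = √(-434 + 133084) = √132650 = 5*√5306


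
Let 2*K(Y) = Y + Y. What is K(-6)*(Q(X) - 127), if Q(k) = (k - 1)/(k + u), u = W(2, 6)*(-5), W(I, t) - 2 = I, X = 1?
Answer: 762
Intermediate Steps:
W(I, t) = 2 + I
u = -20 (u = (2 + 2)*(-5) = 4*(-5) = -20)
Q(k) = (-1 + k)/(-20 + k) (Q(k) = (k - 1)/(k - 20) = (-1 + k)/(-20 + k))
K(Y) = Y (K(Y) = (Y + Y)/2 = (2*Y)/2 = Y)
K(-6)*(Q(X) - 127) = -6*((-1 + 1)/(-20 + 1) - 127) = -6*(0/(-19) - 127) = -6*(-1/19*0 - 127) = -6*(0 - 127) = -6*(-127) = 762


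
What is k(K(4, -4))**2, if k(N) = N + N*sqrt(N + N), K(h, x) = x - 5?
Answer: -1377 + 486*I*sqrt(2) ≈ -1377.0 + 687.31*I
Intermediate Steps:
K(h, x) = -5 + x
k(N) = N + sqrt(2)*N**(3/2) (k(N) = N + N*sqrt(2*N) = N + N*(sqrt(2)*sqrt(N)) = N + sqrt(2)*N**(3/2))
k(K(4, -4))**2 = ((-5 - 4) + sqrt(2)*(-5 - 4)**(3/2))**2 = (-9 + sqrt(2)*(-9)**(3/2))**2 = (-9 + sqrt(2)*(-27*I))**2 = (-9 - 27*I*sqrt(2))**2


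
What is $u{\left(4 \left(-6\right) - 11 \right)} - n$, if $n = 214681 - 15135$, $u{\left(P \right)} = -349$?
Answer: $-199895$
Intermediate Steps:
$n = 199546$ ($n = 214681 - 15135 = 199546$)
$u{\left(4 \left(-6\right) - 11 \right)} - n = -349 - 199546 = -199895$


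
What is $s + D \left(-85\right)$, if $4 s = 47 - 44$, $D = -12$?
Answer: $\frac{4083}{4} \approx 1020.8$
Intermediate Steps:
$s = \frac{3}{4}$ ($s = \frac{47 - 44}{4} = \frac{1}{4} \cdot 3 = \frac{3}{4} \approx 0.75$)
$s + D \left(-85\right) = \frac{3}{4} - -1020 = \frac{3}{4} + 1020 = \frac{4083}{4}$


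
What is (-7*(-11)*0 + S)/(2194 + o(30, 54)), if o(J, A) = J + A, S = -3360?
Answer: -1680/1139 ≈ -1.4750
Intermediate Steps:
o(J, A) = A + J
(-7*(-11)*0 + S)/(2194 + o(30, 54)) = (-7*(-11)*0 - 3360)/(2194 + (54 + 30)) = (77*0 - 3360)/(2194 + 84) = (0 - 3360)/2278 = -3360*1/2278 = -1680/1139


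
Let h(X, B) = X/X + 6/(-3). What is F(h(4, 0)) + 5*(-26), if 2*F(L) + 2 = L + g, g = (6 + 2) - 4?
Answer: -259/2 ≈ -129.50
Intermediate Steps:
g = 4 (g = 8 - 4 = 4)
h(X, B) = -1 (h(X, B) = 1 + 6*(-⅓) = 1 - 2 = -1)
F(L) = 1 + L/2 (F(L) = -1 + (L + 4)/2 = -1 + (4 + L)/2 = -1 + (2 + L/2) = 1 + L/2)
F(h(4, 0)) + 5*(-26) = (1 + (½)*(-1)) + 5*(-26) = (1 - ½) - 130 = ½ - 130 = -259/2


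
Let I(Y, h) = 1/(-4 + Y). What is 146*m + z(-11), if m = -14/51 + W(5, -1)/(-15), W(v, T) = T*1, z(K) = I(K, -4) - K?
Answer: -330/17 ≈ -19.412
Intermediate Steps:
z(K) = 1/(-4 + K) - K
W(v, T) = T
m = -53/255 (m = -14/51 - 1/(-15) = -14*1/51 - 1*(-1/15) = -14/51 + 1/15 = -53/255 ≈ -0.20784)
146*m + z(-11) = 146*(-53/255) + (1 - 1*(-11)*(-4 - 11))/(-4 - 11) = -7738/255 + (1 - 1*(-11)*(-15))/(-15) = -7738/255 - (1 - 165)/15 = -7738/255 - 1/15*(-164) = -7738/255 + 164/15 = -330/17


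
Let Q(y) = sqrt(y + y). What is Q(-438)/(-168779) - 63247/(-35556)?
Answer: 63247/35556 - 2*I*sqrt(219)/168779 ≈ 1.7788 - 0.00017536*I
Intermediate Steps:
Q(y) = sqrt(2)*sqrt(y) (Q(y) = sqrt(2*y) = sqrt(2)*sqrt(y))
Q(-438)/(-168779) - 63247/(-35556) = (sqrt(2)*sqrt(-438))/(-168779) - 63247/(-35556) = (sqrt(2)*(I*sqrt(438)))*(-1/168779) - 63247*(-1/35556) = (2*I*sqrt(219))*(-1/168779) + 63247/35556 = -2*I*sqrt(219)/168779 + 63247/35556 = 63247/35556 - 2*I*sqrt(219)/168779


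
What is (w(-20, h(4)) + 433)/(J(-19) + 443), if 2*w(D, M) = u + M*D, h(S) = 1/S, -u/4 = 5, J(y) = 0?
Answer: 841/886 ≈ 0.94921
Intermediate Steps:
u = -20 (u = -4*5 = -20)
w(D, M) = -10 + D*M/2 (w(D, M) = (-20 + M*D)/2 = (-20 + D*M)/2 = -10 + D*M/2)
(w(-20, h(4)) + 433)/(J(-19) + 443) = ((-10 + (1/2)*(-20)/4) + 433)/(0 + 443) = ((-10 + (1/2)*(-20)*(1/4)) + 433)/443 = ((-10 - 5/2) + 433)*(1/443) = (-25/2 + 433)*(1/443) = (841/2)*(1/443) = 841/886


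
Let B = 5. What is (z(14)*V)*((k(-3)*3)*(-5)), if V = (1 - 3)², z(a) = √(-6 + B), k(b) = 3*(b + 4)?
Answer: -180*I ≈ -180.0*I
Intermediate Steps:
k(b) = 12 + 3*b (k(b) = 3*(4 + b) = 12 + 3*b)
z(a) = I (z(a) = √(-6 + 5) = √(-1) = I)
V = 4 (V = (-2)² = 4)
(z(14)*V)*((k(-3)*3)*(-5)) = (I*4)*(((12 + 3*(-3))*3)*(-5)) = (4*I)*(((12 - 9)*3)*(-5)) = (4*I)*((3*3)*(-5)) = (4*I)*(9*(-5)) = (4*I)*(-45) = -180*I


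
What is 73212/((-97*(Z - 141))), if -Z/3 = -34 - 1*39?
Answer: -12202/1261 ≈ -9.6765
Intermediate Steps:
Z = 219 (Z = -3*(-34 - 1*39) = -3*(-34 - 39) = -3*(-73) = 219)
73212/((-97*(Z - 141))) = 73212/((-97*(219 - 141))) = 73212/((-97*78)) = 73212/(-7566) = 73212*(-1/7566) = -12202/1261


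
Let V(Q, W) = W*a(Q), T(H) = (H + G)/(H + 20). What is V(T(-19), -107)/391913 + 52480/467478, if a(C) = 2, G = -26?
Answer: 10233776974/91605352707 ≈ 0.11172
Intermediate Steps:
T(H) = (-26 + H)/(20 + H) (T(H) = (H - 26)/(H + 20) = (-26 + H)/(20 + H))
V(Q, W) = 2*W (V(Q, W) = W*2 = 2*W)
V(T(-19), -107)/391913 + 52480/467478 = (2*(-107))/391913 + 52480/467478 = -214*1/391913 + 52480*(1/467478) = -214/391913 + 26240/233739 = 10233776974/91605352707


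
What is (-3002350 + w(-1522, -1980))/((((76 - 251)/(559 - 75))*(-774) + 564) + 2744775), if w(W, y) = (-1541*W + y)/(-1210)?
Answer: -1211728974/1107399605 ≈ -1.0942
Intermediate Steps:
w(W, y) = -y/1210 + 1541*W/1210 (w(W, y) = (y - 1541*W)*(-1/1210) = -y/1210 + 1541*W/1210)
(-3002350 + w(-1522, -1980))/((((76 - 251)/(559 - 75))*(-774) + 564) + 2744775) = (-3002350 + (-1/1210*(-1980) + (1541/1210)*(-1522)))/((((76 - 251)/(559 - 75))*(-774) + 564) + 2744775) = (-3002350 + (18/11 - 1172701/605))/((-175/484*(-774) + 564) + 2744775) = (-3002350 - 1171711/605)/((-175*1/484*(-774) + 564) + 2744775) = -1817593461/(605*((-175/484*(-774) + 564) + 2744775)) = -1817593461/(605*((67725/242 + 564) + 2744775)) = -1817593461/(605*(204213/242 + 2744775)) = -1817593461/(605*664439763/242) = -1817593461/605*242/664439763 = -1211728974/1107399605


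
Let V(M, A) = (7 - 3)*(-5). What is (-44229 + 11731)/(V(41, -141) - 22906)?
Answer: 16249/11463 ≈ 1.4175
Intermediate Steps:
V(M, A) = -20 (V(M, A) = 4*(-5) = -20)
(-44229 + 11731)/(V(41, -141) - 22906) = (-44229 + 11731)/(-20 - 22906) = -32498/(-22926) = -32498*(-1/22926) = 16249/11463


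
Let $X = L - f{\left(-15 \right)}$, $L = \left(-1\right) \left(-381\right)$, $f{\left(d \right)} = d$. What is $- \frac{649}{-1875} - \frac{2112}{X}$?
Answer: $- \frac{3117}{625} \approx -4.9872$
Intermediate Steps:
$L = 381$
$X = 396$ ($X = 381 - -15 = 381 + 15 = 396$)
$- \frac{649}{-1875} - \frac{2112}{X} = - \frac{649}{-1875} - \frac{2112}{396} = \left(-649\right) \left(- \frac{1}{1875}\right) - \frac{16}{3} = \frac{649}{1875} - \frac{16}{3} = - \frac{3117}{625}$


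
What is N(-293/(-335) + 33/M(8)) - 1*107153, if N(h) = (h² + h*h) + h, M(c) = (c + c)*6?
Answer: -6156685060919/57459200 ≈ -1.0715e+5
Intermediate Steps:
M(c) = 12*c (M(c) = (2*c)*6 = 12*c)
N(h) = h + 2*h² (N(h) = (h² + h²) + h = 2*h² + h = h + 2*h²)
N(-293/(-335) + 33/M(8)) - 1*107153 = (-293/(-335) + 33/((12*8)))*(1 + 2*(-293/(-335) + 33/((12*8)))) - 1*107153 = (-293*(-1/335) + 33/96)*(1 + 2*(-293*(-1/335) + 33/96)) - 107153 = (293/335 + 33*(1/96))*(1 + 2*(293/335 + 33*(1/96))) - 107153 = (293/335 + 11/32)*(1 + 2*(293/335 + 11/32)) - 107153 = 13061*(1 + 2*(13061/10720))/10720 - 107153 = 13061*(1 + 13061/5360)/10720 - 107153 = (13061/10720)*(18421/5360) - 107153 = 240596681/57459200 - 107153 = -6156685060919/57459200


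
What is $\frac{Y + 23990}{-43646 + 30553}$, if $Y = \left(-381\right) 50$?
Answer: $- \frac{4940}{13093} \approx -0.3773$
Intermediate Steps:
$Y = -19050$
$\frac{Y + 23990}{-43646 + 30553} = \frac{-19050 + 23990}{-43646 + 30553} = \frac{4940}{-13093} = 4940 \left(- \frac{1}{13093}\right) = - \frac{4940}{13093}$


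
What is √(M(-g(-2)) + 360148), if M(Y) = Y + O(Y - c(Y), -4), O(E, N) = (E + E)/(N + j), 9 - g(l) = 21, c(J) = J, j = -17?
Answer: 4*√22510 ≈ 600.13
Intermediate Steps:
g(l) = -12 (g(l) = 9 - 1*21 = 9 - 21 = -12)
O(E, N) = 2*E/(-17 + N) (O(E, N) = (E + E)/(N - 17) = (2*E)/(-17 + N) = 2*E/(-17 + N))
M(Y) = Y (M(Y) = Y + 2*(Y - Y)/(-17 - 4) = Y + 2*0/(-21) = Y + 2*0*(-1/21) = Y + 0 = Y)
√(M(-g(-2)) + 360148) = √(-1*(-12) + 360148) = √(12 + 360148) = √360160 = 4*√22510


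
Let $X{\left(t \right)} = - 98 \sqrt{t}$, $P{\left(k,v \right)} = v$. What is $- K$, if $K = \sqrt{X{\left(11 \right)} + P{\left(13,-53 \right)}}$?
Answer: $- i \sqrt{53 + 98 \sqrt{11}} \approx - 19.443 i$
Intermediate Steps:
$K = \sqrt{-53 - 98 \sqrt{11}}$ ($K = \sqrt{- 98 \sqrt{11} - 53} = \sqrt{-53 - 98 \sqrt{11}} \approx 19.443 i$)
$- K = - \sqrt{-53 - 98 \sqrt{11}}$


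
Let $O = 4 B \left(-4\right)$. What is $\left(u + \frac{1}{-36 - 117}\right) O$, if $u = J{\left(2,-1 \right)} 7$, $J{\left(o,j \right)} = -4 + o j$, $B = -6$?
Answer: $- \frac{205664}{51} \approx -4032.6$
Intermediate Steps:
$J{\left(o,j \right)} = -4 + j o$
$u = -42$ ($u = \left(-4 - 2\right) 7 = \left(-6\right) 7 = -42$)
$O = 96$ ($O = 4 \left(-6\right) \left(-4\right) = \left(-24\right) \left(-4\right) = 96$)
$\left(u + \frac{1}{-36 - 117}\right) O = \left(-42 + \frac{1}{-36 - 117}\right) 96 = \left(-42 + \frac{1}{-153}\right) 96 = \left(-42 - \frac{1}{153}\right) 96 = \left(- \frac{6427}{153}\right) 96 = - \frac{205664}{51}$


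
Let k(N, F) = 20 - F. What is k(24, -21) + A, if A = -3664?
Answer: -3623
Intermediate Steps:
k(24, -21) + A = (20 - 1*(-21)) - 3664 = (20 + 21) - 3664 = 41 - 3664 = -3623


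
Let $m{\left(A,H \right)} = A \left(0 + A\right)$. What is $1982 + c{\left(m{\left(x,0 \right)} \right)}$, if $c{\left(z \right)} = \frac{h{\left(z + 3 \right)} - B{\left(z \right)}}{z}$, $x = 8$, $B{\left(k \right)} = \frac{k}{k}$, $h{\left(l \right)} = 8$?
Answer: $\frac{126855}{64} \approx 1982.1$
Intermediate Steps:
$B{\left(k \right)} = 1$
$m{\left(A,H \right)} = A^{2}$ ($m{\left(A,H \right)} = A A = A^{2}$)
$c{\left(z \right)} = \frac{7}{z}$ ($c{\left(z \right)} = \frac{8 - 1}{z} = \frac{7}{z}$)
$1982 + c{\left(m{\left(x,0 \right)} \right)} = 1982 + \frac{7}{8^{2}} = 1982 + \frac{7}{64} = \frac{126855}{64}$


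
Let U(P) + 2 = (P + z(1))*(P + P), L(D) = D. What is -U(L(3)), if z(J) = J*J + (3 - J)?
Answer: -34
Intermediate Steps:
z(J) = 3 + J**2 - J (z(J) = J**2 + (3 - J) = 3 + J**2 - J)
U(P) = -2 + 2*P*(3 + P) (U(P) = -2 + (P + (3 + 1**2 - 1*1))*(P + P) = -2 + (P + (3 + 1 - 1))*(2*P) = -2 + (P + 3)*(2*P) = -2 + (3 + P)*(2*P) = -2 + 2*P*(3 + P))
-U(L(3)) = -(-2 + 2*3**2 + 6*3) = -(-2 + 2*9 + 18) = -(-2 + 18 + 18) = -1*34 = -34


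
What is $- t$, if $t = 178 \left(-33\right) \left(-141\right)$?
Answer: $-828234$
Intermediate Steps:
$t = 828234$ ($t = \left(-5874\right) \left(-141\right) = 828234$)
$- t = \left(-1\right) 828234 = -828234$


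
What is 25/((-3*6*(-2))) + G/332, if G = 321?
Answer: 1241/747 ≈ 1.6613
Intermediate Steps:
25/((-3*6*(-2))) + G/332 = 25/((-3*6*(-2))) + 321/332 = 25/((-18*(-2))) + 321*(1/332) = 25/36 + 321/332 = 1241/747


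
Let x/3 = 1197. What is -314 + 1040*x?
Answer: 3734326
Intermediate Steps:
x = 3591 (x = 3*1197 = 3591)
-314 + 1040*x = -314 + 1040*3591 = -314 + 3734640 = 3734326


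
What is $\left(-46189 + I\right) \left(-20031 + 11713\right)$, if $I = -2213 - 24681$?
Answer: $607904394$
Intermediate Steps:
$I = -26894$ ($I = -2213 - 24681 = -26894$)
$\left(-46189 + I\right) \left(-20031 + 11713\right) = \left(-46189 - 26894\right) \left(-20031 + 11713\right) = \left(-73083\right) \left(-8318\right) = 607904394$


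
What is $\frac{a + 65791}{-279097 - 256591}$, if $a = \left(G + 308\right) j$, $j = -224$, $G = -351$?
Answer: $- \frac{75423}{535688} \approx -0.1408$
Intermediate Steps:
$a = 9632$ ($a = \left(-351 + 308\right) \left(-224\right) = \left(-43\right) \left(-224\right) = 9632$)
$\frac{a + 65791}{-279097 - 256591} = \frac{9632 + 65791}{-279097 - 256591} = \frac{75423}{-535688} = 75423 \left(- \frac{1}{535688}\right) = - \frac{75423}{535688}$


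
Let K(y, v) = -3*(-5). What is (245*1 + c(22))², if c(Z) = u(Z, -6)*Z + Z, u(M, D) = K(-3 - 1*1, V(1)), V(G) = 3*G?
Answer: 356409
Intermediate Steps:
K(y, v) = 15
u(M, D) = 15
c(Z) = 16*Z (c(Z) = 15*Z + Z = 16*Z)
(245*1 + c(22))² = (245*1 + 16*22)² = (245 + 352)² = 597² = 356409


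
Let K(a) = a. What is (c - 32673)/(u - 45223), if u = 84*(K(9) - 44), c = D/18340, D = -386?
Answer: 299611603/441654710 ≈ 0.67838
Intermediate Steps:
c = -193/9170 (c = -386/18340 = -386*1/18340 = -193/9170 ≈ -0.021047)
u = -2940 (u = 84*(9 - 44) = 84*(-35) = -2940)
(c - 32673)/(u - 45223) = (-193/9170 - 32673)/(-2940 - 45223) = -299611603/9170/(-48163) = -299611603/9170*(-1/48163) = 299611603/441654710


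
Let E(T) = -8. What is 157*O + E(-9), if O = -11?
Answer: -1735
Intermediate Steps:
157*O + E(-9) = 157*(-11) - 8 = -1727 - 8 = -1735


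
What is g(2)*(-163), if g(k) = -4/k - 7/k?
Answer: 1793/2 ≈ 896.50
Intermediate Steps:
g(k) = -11/k
g(2)*(-163) = -11/2*(-163) = 1793/2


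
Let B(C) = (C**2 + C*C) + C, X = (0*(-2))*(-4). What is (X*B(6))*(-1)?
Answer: 0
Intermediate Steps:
X = 0 (X = 0*(-4) = 0)
B(C) = C + 2*C**2 (B(C) = (C**2 + C**2) + C = 2*C**2 + C = C + 2*C**2)
(X*B(6))*(-1) = (0*(6*(1 + 2*6)))*(-1) = (0*(6*(1 + 12)))*(-1) = (0*(6*13))*(-1) = (0*78)*(-1) = 0*(-1) = 0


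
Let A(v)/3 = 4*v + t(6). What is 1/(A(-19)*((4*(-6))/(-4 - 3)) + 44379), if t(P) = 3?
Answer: 7/305397 ≈ 2.2921e-5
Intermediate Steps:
A(v) = 9 + 12*v (A(v) = 3*(4*v + 3) = 3*(3 + 4*v) = 9 + 12*v)
1/(A(-19)*((4*(-6))/(-4 - 3)) + 44379) = 1/((9 + 12*(-19))*((4*(-6))/(-4 - 3)) + 44379) = 1/((9 - 228)*(-24/(-7)) + 44379) = 1/(-(-5256)*(-1)/7 + 44379) = 1/(-219*24/7 + 44379) = 1/(-5256/7 + 44379) = 1/(305397/7) = 7/305397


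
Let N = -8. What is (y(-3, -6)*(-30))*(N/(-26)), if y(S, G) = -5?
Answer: 600/13 ≈ 46.154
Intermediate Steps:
(y(-3, -6)*(-30))*(N/(-26)) = (-5*(-30))*(-8/(-26)) = 150*(-8*(-1/26)) = 150*(4/13) = 600/13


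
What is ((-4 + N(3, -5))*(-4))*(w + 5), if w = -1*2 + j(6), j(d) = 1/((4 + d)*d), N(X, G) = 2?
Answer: 362/15 ≈ 24.133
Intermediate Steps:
j(d) = 1/(d*(4 + d))
w = -119/60 (w = -1*2 + 1/(6*(4 + 6)) = -2 + (⅙)/10 = -2 + (⅙)*(⅒) = -2 + 1/60 = -119/60 ≈ -1.9833)
((-4 + N(3, -5))*(-4))*(w + 5) = ((-4 + 2)*(-4))*(-119/60 + 5) = -2*(-4)*(181/60) = 8*(181/60) = 362/15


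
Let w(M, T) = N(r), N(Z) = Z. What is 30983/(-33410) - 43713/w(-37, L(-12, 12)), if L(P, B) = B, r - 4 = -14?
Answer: 14601415/3341 ≈ 4370.4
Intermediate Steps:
r = -10 (r = 4 - 14 = -10)
w(M, T) = -10
30983/(-33410) - 43713/w(-37, L(-12, 12)) = 30983/(-33410) - 43713/(-10) = 30983*(-1/33410) - 43713*(-1/10) = -30983/33410 + 43713/10 = 14601415/3341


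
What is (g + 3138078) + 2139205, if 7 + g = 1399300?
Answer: 6676576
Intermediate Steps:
g = 1399293 (g = -7 + 1399300 = 1399293)
(g + 3138078) + 2139205 = (1399293 + 3138078) + 2139205 = 4537371 + 2139205 = 6676576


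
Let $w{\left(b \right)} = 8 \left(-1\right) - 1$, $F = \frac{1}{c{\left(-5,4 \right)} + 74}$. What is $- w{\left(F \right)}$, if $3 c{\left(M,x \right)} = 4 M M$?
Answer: $9$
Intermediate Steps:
$c{\left(M,x \right)} = \frac{4 M^{2}}{3}$ ($c{\left(M,x \right)} = \frac{4 M M}{3} = \frac{4 M^{2}}{3}$)
$F = \frac{3}{322}$ ($F = \frac{1}{\frac{4 \left(-5\right)^{2}}{3} + 74} = \frac{1}{\frac{4}{3} \cdot 25 + 74} = \frac{1}{\frac{100}{3} + 74} = \frac{1}{\frac{322}{3}} = \frac{3}{322} \approx 0.0093168$)
$w{\left(b \right)} = -9$ ($w{\left(b \right)} = -8 - 1 = -9$)
$- w{\left(F \right)} = \left(-1\right) \left(-9\right) = 9$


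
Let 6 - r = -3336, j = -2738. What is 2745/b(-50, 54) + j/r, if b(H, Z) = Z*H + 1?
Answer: -8281826/4510029 ≈ -1.8363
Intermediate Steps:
r = 3342 (r = 6 - 1*(-3336) = 6 + 3336 = 3342)
b(H, Z) = 1 + H*Z (b(H, Z) = H*Z + 1 = 1 + H*Z)
2745/b(-50, 54) + j/r = 2745/(1 - 50*54) - 2738/3342 = 2745/(1 - 2700) - 2738*1/3342 = 2745/(-2699) - 1369/1671 = 2745*(-1/2699) - 1369/1671 = -2745/2699 - 1369/1671 = -8281826/4510029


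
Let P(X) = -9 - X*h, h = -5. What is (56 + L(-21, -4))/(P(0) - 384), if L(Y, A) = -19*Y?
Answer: -455/393 ≈ -1.1578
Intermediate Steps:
P(X) = -9 + 5*X (P(X) = -9 - X*(-5) = -9 - (-5)*X = -9 + 5*X)
(56 + L(-21, -4))/(P(0) - 384) = (56 - 19*(-21))/((-9 + 5*0) - 384) = (56 + 399)/((-9 + 0) - 384) = 455/(-9 - 384) = 455/(-393) = 455*(-1/393) = -455/393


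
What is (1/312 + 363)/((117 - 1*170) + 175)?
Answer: 113257/38064 ≈ 2.9754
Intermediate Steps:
(1/312 + 363)/((117 - 1*170) + 175) = (1/312 + 363)/((117 - 170) + 175) = 113257/(312*(-53 + 175)) = (113257/312)/122 = (113257/312)*(1/122) = 113257/38064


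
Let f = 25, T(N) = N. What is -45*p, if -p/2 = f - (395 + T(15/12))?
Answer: -66825/2 ≈ -33413.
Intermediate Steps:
p = 1485/2 (p = -2*(25 - (395 + 15/12)) = -2*(25 - (395 + 15*(1/12))) = -2*(25 - (395 + 5/4)) = -2*(25 - 1*1585/4) = -2*(25 - 1585/4) = -2*(-1485/4) = 1485/2 ≈ 742.50)
-45*p = -45*1485/2 = -66825/2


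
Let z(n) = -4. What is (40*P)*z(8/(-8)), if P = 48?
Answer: -7680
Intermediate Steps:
(40*P)*z(8/(-8)) = (40*48)*(-4) = 1920*(-4) = -7680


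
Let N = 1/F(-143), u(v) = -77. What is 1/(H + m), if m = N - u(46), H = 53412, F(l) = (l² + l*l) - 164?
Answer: 40734/2178820927 ≈ 1.8695e-5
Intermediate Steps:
F(l) = -164 + 2*l² (F(l) = (l² + l²) - 164 = 2*l² - 164 = -164 + 2*l²)
N = 1/40734 (N = 1/(-164 + 2*(-143)²) = 1/(-164 + 2*20449) = 1/(-164 + 40898) = 1/40734 ≈ 2.4550e-5)
m = 3136519/40734 (m = 1/40734 - 1*(-77) = 1/40734 + 77 = 3136519/40734 ≈ 77.000)
1/(H + m) = 1/(53412 + 3136519/40734) = 1/(2178820927/40734) = 40734/2178820927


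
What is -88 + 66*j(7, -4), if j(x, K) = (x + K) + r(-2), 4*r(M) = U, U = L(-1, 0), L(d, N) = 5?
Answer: 385/2 ≈ 192.50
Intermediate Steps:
U = 5
r(M) = 5/4 (r(M) = (1/4)*5 = 5/4)
j(x, K) = 5/4 + K + x (j(x, K) = (x + K) + 5/4 = (K + x) + 5/4 = 5/4 + K + x)
-88 + 66*j(7, -4) = -88 + 66*(5/4 - 4 + 7) = -88 + 66*(17/4) = -88 + 561/2 = 385/2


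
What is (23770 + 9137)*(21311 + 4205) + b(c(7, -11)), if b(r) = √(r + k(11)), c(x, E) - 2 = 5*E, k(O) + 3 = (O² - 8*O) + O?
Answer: 839655012 + 2*I*√3 ≈ 8.3966e+8 + 3.4641*I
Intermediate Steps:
k(O) = -3 + O² - 7*O (k(O) = -3 + ((O² - 8*O) + O) = -3 + (O² - 7*O) = -3 + O² - 7*O)
c(x, E) = 2 + 5*E
b(r) = √(41 + r) (b(r) = √(r + (-3 + 11² - 7*11)) = √(r + (-3 + 121 - 77)) = √(r + 41) = √(41 + r))
(23770 + 9137)*(21311 + 4205) + b(c(7, -11)) = (23770 + 9137)*(21311 + 4205) + √(41 + (2 + 5*(-11))) = 32907*25516 + √(41 + (2 - 55)) = 839655012 + √(41 - 53) = 839655012 + √(-12) = 839655012 + 2*I*√3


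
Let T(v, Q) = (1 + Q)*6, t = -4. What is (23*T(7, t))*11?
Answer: -4554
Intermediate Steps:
T(v, Q) = 6 + 6*Q
(23*T(7, t))*11 = (23*(6 + 6*(-4)))*11 = (23*(6 - 24))*11 = (23*(-18))*11 = -414*11 = -4554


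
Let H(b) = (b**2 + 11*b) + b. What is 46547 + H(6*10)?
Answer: 50867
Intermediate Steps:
H(b) = b**2 + 12*b
46547 + H(6*10) = 46547 + (6*10)*(12 + 6*10) = 46547 + 60*(12 + 60) = 46547 + 60*72 = 46547 + 4320 = 50867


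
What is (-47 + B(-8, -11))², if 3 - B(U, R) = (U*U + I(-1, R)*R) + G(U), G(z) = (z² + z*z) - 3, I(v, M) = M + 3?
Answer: 103041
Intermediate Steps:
I(v, M) = 3 + M
G(z) = -3 + 2*z² (G(z) = (z² + z²) - 3 = 2*z² - 3 = -3 + 2*z²)
B(U, R) = 6 - 3*U² - R*(3 + R) (B(U, R) = 3 - ((U*U + (3 + R)*R) + (-3 + 2*U²)) = 3 - ((U² + R*(3 + R)) + (-3 + 2*U²)) = 3 - (-3 + 3*U² + R*(3 + R)) = 3 + (3 - 3*U² - R*(3 + R)) = 6 - 3*U² - R*(3 + R))
(-47 + B(-8, -11))² = (-47 + (6 - 3*(-8)² - 1*(-11)*(3 - 11)))² = (-47 + (6 - 3*64 - 1*(-11)*(-8)))² = (-47 + (6 - 192 - 88))² = (-47 - 274)² = (-321)² = 103041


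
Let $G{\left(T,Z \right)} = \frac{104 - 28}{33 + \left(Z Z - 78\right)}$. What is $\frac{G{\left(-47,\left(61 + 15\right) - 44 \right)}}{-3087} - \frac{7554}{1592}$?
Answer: $- \frac{11414807917}{2405649708} \approx -4.745$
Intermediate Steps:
$G{\left(T,Z \right)} = \frac{76}{-45 + Z^{2}}$ ($G{\left(T,Z \right)} = \frac{76}{33 + \left(Z^{2} - 78\right)} = \frac{76}{33 + \left(-78 + Z^{2}\right)} = \frac{76}{-45 + Z^{2}}$)
$\frac{G{\left(-47,\left(61 + 15\right) - 44 \right)}}{-3087} - \frac{7554}{1592} = \frac{76 \frac{1}{-45 + \left(\left(61 + 15\right) - 44\right)^{2}}}{-3087} - \frac{7554}{1592} = \frac{76}{-45 + \left(76 - 44\right)^{2}} \left(- \frac{1}{3087}\right) - \frac{3777}{796} = \frac{76}{-45 + 32^{2}} \left(- \frac{1}{3087}\right) - \frac{3777}{796} = \frac{76}{-45 + 1024} \left(- \frac{1}{3087}\right) - \frac{3777}{796} = \frac{76}{979} \left(- \frac{1}{3087}\right) - \frac{3777}{796} = - \frac{76}{3022173} - \frac{3777}{796} = - \frac{11414807917}{2405649708}$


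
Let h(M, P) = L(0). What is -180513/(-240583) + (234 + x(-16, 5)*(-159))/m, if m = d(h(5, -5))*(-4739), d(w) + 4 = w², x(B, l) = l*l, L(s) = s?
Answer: 360254775/651498764 ≈ 0.55296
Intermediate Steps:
x(B, l) = l²
h(M, P) = 0
d(w) = -4 + w²
m = 18956 (m = (-4 + 0²)*(-4739) = (-4 + 0)*(-4739) = -4*(-4739) = 18956)
-180513/(-240583) + (234 + x(-16, 5)*(-159))/m = -180513/(-240583) + (234 + 5²*(-159))/18956 = -180513*(-1/240583) + (234 + 25*(-159))*(1/18956) = 180513/240583 + (234 - 3975)*(1/18956) = 180513/240583 - 3741*1/18956 = 180513/240583 - 3741/18956 = 360254775/651498764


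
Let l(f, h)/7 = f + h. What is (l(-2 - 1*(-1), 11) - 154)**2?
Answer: 7056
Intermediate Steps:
l(f, h) = 7*f + 7*h (l(f, h) = 7*(f + h) = 7*f + 7*h)
(l(-2 - 1*(-1), 11) - 154)**2 = ((7*(-2 - 1*(-1)) + 7*11) - 154)**2 = ((7*(-2 + 1) + 77) - 154)**2 = ((7*(-1) + 77) - 154)**2 = ((-7 + 77) - 154)**2 = (70 - 154)**2 = (-84)**2 = 7056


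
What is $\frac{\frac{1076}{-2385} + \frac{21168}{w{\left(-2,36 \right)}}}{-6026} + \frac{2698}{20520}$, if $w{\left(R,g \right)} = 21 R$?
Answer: $\frac{3711323}{17246412} \approx 0.21519$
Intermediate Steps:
$\frac{\frac{1076}{-2385} + \frac{21168}{w{\left(-2,36 \right)}}}{-6026} + \frac{2698}{20520} = \frac{\frac{1076}{-2385} + \frac{21168}{21 \left(-2\right)}}{-6026} + \frac{2698}{20520} = \left(1076 \left(- \frac{1}{2385}\right) + \frac{21168}{-42}\right) \left(- \frac{1}{6026}\right) + 2698 \cdot \frac{1}{20520} = \left(- \frac{1076}{2385} + 21168 \left(- \frac{1}{42}\right)\right) \left(- \frac{1}{6026}\right) + \frac{71}{540} = \left(- \frac{1076}{2385} - 504\right) \left(- \frac{1}{6026}\right) + \frac{71}{540} = \left(- \frac{1203116}{2385}\right) \left(- \frac{1}{6026}\right) + \frac{71}{540} = \frac{601558}{7186005} + \frac{71}{540} = \frac{3711323}{17246412}$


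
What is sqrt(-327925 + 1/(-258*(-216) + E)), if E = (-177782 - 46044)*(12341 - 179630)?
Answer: I*sqrt(459760500735915338979156258)/37443683442 ≈ 572.65*I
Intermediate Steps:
E = 37443627714 (E = -223826*(-167289) = 37443627714)
sqrt(-327925 + 1/(-258*(-216) + E)) = sqrt(-327925 + 1/(-258*(-216) + 37443627714)) = sqrt(-327925 + 1/(55728 + 37443627714)) = sqrt(-327925 + 1/37443683442) = sqrt(-12278719892717849/37443683442) = I*sqrt(459760500735915338979156258)/37443683442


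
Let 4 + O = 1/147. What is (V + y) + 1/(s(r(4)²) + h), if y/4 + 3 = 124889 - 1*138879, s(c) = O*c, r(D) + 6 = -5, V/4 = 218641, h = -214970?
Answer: 25926132303117/31671617 ≈ 8.1859e+5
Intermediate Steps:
V = 874564 (V = 4*218641 = 874564)
r(D) = -11 (r(D) = -6 - 5 = -11)
O = -587/147 (O = -4 + 1/147 = -587/147 ≈ -3.9932)
s(c) = -587*c/147
y = -55972 (y = -12 + 4*(124889 - 1*138879) = -12 + 4*(124889 - 138879) = -12 + 4*(-13990) = -12 - 55960 = -55972)
(V + y) + 1/(s(r(4)²) + h) = (874564 - 55972) + 1/(-587/147*(-11)² - 214970) = 818592 + 1/(-587/147*121 - 214970) = 818592 + 1/(-71027/147 - 214970) = 818592 + 1/(-31671617/147) = 818592 - 147/31671617 = 25926132303117/31671617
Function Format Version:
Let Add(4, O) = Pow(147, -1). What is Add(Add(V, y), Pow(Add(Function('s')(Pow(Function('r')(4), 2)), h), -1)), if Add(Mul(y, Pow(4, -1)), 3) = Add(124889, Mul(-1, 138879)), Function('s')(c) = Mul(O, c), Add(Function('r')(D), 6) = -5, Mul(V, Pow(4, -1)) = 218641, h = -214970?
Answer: Rational(25926132303117, 31671617) ≈ 8.1859e+5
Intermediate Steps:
V = 874564 (V = Mul(4, 218641) = 874564)
Function('r')(D) = -11 (Function('r')(D) = Add(-6, -5) = -11)
O = Rational(-587, 147) (O = Add(-4, Pow(147, -1)) = Add(-4, Rational(1, 147)) = Rational(-587, 147) ≈ -3.9932)
Function('s')(c) = Mul(Rational(-587, 147), c)
y = -55972 (y = Add(-12, Mul(4, Add(124889, Mul(-1, 138879)))) = Add(-12, Mul(4, Add(124889, -138879))) = Add(-12, Mul(4, -13990)) = Add(-12, -55960) = -55972)
Add(Add(V, y), Pow(Add(Function('s')(Pow(Function('r')(4), 2)), h), -1)) = Add(Add(874564, -55972), Pow(Add(Mul(Rational(-587, 147), Pow(-11, 2)), -214970), -1)) = Add(818592, Pow(Add(Mul(Rational(-587, 147), 121), -214970), -1)) = Add(818592, Pow(Add(Rational(-71027, 147), -214970), -1)) = Add(818592, Pow(Rational(-31671617, 147), -1)) = Add(818592, Rational(-147, 31671617)) = Rational(25926132303117, 31671617)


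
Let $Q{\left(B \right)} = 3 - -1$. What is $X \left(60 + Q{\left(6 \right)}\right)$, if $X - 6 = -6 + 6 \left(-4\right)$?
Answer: $-1536$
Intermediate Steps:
$X = -24$ ($X = 6 + \left(-6 + 6 \left(-4\right)\right) = 6 - 30 = -24$)
$Q{\left(B \right)} = 4$ ($Q{\left(B \right)} = 3 + 1 = 4$)
$X \left(60 + Q{\left(6 \right)}\right) = - 24 \left(60 + 4\right) = \left(-24\right) 64 = -1536$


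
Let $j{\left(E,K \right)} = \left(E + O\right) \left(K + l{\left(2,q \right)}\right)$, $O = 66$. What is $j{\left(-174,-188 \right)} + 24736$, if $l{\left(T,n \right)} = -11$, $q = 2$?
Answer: $46228$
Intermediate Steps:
$j{\left(E,K \right)} = \left(-11 + K\right) \left(66 + E\right)$ ($j{\left(E,K \right)} = \left(E + 66\right) \left(K - 11\right) = \left(66 + E\right) \left(-11 + K\right) = \left(-11 + K\right) \left(66 + E\right)$)
$j{\left(-174,-188 \right)} + 24736 = \left(-726 - -1914 + 66 \left(-188\right) - -32712\right) + 24736 = \left(-726 + 1914 - 12408 + 32712\right) + 24736 = 21492 + 24736 = 46228$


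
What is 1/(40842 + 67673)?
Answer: 1/108515 ≈ 9.2153e-6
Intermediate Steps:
1/(40842 + 67673) = 1/108515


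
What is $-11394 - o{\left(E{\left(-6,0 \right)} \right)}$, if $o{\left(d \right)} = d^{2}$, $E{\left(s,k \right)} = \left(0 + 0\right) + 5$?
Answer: $-11419$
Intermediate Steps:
$E{\left(s,k \right)} = 5$ ($E{\left(s,k \right)} = 0 + 5 = 5$)
$-11394 - o{\left(E{\left(-6,0 \right)} \right)} = -11394 - 5^{2} = -11394 - 25 = -11419$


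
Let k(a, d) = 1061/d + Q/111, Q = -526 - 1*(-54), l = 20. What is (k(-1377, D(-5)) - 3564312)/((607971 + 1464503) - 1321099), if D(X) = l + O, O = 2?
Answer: -8703942517/1834857750 ≈ -4.7437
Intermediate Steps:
Q = -472 (Q = -526 + 54 = -472)
D(X) = 22 (D(X) = 20 + 2 = 22)
k(a, d) = -472/111 + 1061/d (k(a, d) = 1061/d - 472/111 = -472/111 + 1061/d)
(k(-1377, D(-5)) - 3564312)/((607971 + 1464503) - 1321099) = ((-472/111 + 1061/22) - 3564312)/((607971 + 1464503) - 1321099) = ((-472/111 + 1061*(1/22)) - 3564312)/(2072474 - 1321099) = ((-472/111 + 1061/22) - 3564312)/751375 = (107387/2442 - 3564312)*(1/751375) = -8703942517/2442*1/751375 = -8703942517/1834857750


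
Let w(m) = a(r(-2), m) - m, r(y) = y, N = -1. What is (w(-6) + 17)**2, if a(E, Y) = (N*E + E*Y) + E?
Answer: 1225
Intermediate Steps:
a(E, Y) = E*Y (a(E, Y) = (-E + E*Y) + E = E*Y)
w(m) = -3*m (w(m) = -2*m - m = -3*m)
(w(-6) + 17)**2 = (-3*(-6) + 17)**2 = (18 + 17)**2 = 35**2 = 1225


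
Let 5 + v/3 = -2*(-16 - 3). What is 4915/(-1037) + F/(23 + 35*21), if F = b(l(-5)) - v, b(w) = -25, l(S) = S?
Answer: -1927079/393023 ≈ -4.9032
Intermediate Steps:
v = 99 (v = -15 + 3*(-2*(-16 - 3)) = -15 + 3*(-2*(-19)) = -15 + 3*38 = -15 + 114 = 99)
F = -124 (F = -25 - 1*99 = -25 - 99 = -124)
4915/(-1037) + F/(23 + 35*21) = 4915/(-1037) - 124/(23 + 35*21) = 4915*(-1/1037) - 124/(23 + 735) = -4915/1037 - 124/758 = -4915/1037 - 124*1/758 = -4915/1037 - 62/379 = -1927079/393023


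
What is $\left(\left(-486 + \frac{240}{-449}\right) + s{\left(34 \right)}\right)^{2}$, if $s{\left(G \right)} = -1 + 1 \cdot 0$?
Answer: $\frac{47918523409}{201601} \approx 2.3769 \cdot 10^{5}$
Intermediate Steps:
$s{\left(G \right)} = -1$ ($s{\left(G \right)} = -1 + 0 = -1$)
$\left(\left(-486 + \frac{240}{-449}\right) + s{\left(34 \right)}\right)^{2} = \left(\left(-486 + \frac{240}{-449}\right) - 1\right)^{2} = \left(\left(-486 + 240 \left(- \frac{1}{449}\right)\right) - 1\right)^{2} = \left(\left(-486 - \frac{240}{449}\right) - 1\right)^{2} = \left(- \frac{218454}{449} - 1\right)^{2} = \left(- \frac{218903}{449}\right)^{2} = \frac{47918523409}{201601}$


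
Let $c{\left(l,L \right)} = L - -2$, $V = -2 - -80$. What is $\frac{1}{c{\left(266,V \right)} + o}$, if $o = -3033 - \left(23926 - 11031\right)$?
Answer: $- \frac{1}{15848} \approx -6.3099 \cdot 10^{-5}$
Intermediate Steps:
$o = -15928$ ($o = -3033 - 12895 = -15928$)
$V = 78$ ($V = -2 + 80 = 78$)
$c{\left(l,L \right)} = 2 + L$ ($c{\left(l,L \right)} = L + 2 = 2 + L$)
$\frac{1}{c{\left(266,V \right)} + o} = \frac{1}{\left(2 + 78\right) - 15928} = \frac{1}{80 - 15928} = \frac{1}{-15848} = - \frac{1}{15848}$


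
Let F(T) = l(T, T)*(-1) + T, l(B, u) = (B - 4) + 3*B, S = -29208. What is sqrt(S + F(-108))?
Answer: 76*I*sqrt(5) ≈ 169.94*I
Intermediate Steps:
l(B, u) = -4 + 4*B (l(B, u) = (-4 + B) + 3*B = -4 + 4*B)
F(T) = 4 - 3*T (F(T) = (-4 + 4*T)*(-1) + T = (4 - 4*T) + T = 4 - 3*T)
sqrt(S + F(-108)) = sqrt(-29208 + (4 - 3*(-108))) = sqrt(-29208 + (4 + 324)) = sqrt(-29208 + 328) = sqrt(-28880) = 76*I*sqrt(5)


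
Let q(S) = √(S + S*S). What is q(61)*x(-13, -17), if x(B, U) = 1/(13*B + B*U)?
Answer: √3782/52 ≈ 1.1827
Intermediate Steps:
q(S) = √(S + S²)
q(61)*x(-13, -17) = √(61*(1 + 61))*(1/((-13)*(13 - 17))) = √(61*62)*(-1/13/(-4)) = √3782*(-1/13*(-¼)) = √3782*(1/52) = √3782/52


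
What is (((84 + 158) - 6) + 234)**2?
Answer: 220900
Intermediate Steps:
(((84 + 158) - 6) + 234)**2 = ((242 - 6) + 234)**2 = (236 + 234)**2 = 470**2 = 220900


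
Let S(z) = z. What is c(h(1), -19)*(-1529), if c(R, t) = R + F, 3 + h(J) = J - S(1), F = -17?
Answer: 30580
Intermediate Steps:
h(J) = -4 + J (h(J) = -3 + (J - 1*1) = -3 + (J - 1) = -3 + (-1 + J) = -4 + J)
c(R, t) = -17 + R (c(R, t) = R - 17 = -17 + R)
c(h(1), -19)*(-1529) = (-17 + (-4 + 1))*(-1529) = (-17 - 3)*(-1529) = -20*(-1529) = 30580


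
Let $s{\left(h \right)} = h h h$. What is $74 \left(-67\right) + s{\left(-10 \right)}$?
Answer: $-5958$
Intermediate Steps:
$s{\left(h \right)} = h^{3}$ ($s{\left(h \right)} = h^{2} h = h^{3}$)
$74 \left(-67\right) + s{\left(-10 \right)} = 74 \left(-67\right) + \left(-10\right)^{3} = -4958 - 1000 = -5958$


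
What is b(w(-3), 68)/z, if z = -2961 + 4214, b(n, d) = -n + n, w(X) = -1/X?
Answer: 0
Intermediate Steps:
b(n, d) = 0
z = 1253
b(w(-3), 68)/z = 0/1253 = 0*(1/1253) = 0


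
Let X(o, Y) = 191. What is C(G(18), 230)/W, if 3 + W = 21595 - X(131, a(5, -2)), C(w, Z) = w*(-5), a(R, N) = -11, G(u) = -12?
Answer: 60/21401 ≈ 0.0028036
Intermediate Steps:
C(w, Z) = -5*w
W = 21401 (W = -3 + (21595 - 1*191) = -3 + (21595 - 191) = -3 + 21404 = 21401)
C(G(18), 230)/W = -5*(-12)/21401 = 60*(1/21401) = 60/21401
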